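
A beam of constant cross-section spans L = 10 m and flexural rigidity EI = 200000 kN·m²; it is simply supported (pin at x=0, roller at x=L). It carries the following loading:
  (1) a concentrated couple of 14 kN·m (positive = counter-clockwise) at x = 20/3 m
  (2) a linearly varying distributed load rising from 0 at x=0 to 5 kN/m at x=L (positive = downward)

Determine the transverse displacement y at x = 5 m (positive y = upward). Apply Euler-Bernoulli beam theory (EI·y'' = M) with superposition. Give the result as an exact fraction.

Load 1 — applied couple M₀=14 kN·m at a=20/3 m (b=L-a=10/3):
  y_1 = (M₀x³/(6L)+C₁x)/EI  [x≤a] with C₁=M₀(3b²-L²)/(6L)=-140/9 = (14·5³/(6·10)+(-140/9)·5)/200000 = -7/28800 m
Load 2 — triangular load w₀=5 kN/m (0→w₀ over full span):
  y_2 = -w₀x(7L⁴-10L²x²+3x⁴)/(360LEI) = -5·5·(7·10⁴-10·10²·5²+3·5⁴)/(360·10·200000) = -5/3072 m
Superposition: y = Σ y_i = -431/230400 m ≈ -0.001871 m

y(5) = -431/230400 m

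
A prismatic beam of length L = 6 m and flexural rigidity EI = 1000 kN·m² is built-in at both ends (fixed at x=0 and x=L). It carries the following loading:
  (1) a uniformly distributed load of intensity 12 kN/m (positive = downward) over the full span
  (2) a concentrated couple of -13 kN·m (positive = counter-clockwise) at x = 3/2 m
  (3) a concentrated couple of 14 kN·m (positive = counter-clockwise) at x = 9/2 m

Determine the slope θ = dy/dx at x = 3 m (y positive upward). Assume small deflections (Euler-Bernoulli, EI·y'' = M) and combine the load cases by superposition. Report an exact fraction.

Load 1 — uniform load w=12 kN/m over full span:
  θ_1 = -wx(L-x)(L-2x)/(12EI) = -12·3·(6-3)·(6-2·3)/(12·1000) = 0 rad
Load 2 — applied couple M₀=-13 kN·m at a=3/2 m (b=L-a=9/2):
  θ_2 = (R_Ax²/2 - M_Ax - M₀(x-a))/EI  [x>a] with R_A=-39/16, M_A=39/16 = ((-39/16)·3²/2 - (39/16)·3 - (-13)·(3-(3/2)))/1000 = 39/32000 rad
Load 3 — applied couple M₀=14 kN·m at a=9/2 m (b=L-a=3/2):
  θ_3 = (R_Ax²/2 - M_Ax)/EI  [x≤a] with R_A=21/8, M_A=35/8 = ((21/8)·3²/2 - (35/8)·3)/1000 = -21/16000 rad
Superposition: θ = Σ θ_i = -3/32000 rad ≈ -0.000094 rad

θ(3) = -3/32000 rad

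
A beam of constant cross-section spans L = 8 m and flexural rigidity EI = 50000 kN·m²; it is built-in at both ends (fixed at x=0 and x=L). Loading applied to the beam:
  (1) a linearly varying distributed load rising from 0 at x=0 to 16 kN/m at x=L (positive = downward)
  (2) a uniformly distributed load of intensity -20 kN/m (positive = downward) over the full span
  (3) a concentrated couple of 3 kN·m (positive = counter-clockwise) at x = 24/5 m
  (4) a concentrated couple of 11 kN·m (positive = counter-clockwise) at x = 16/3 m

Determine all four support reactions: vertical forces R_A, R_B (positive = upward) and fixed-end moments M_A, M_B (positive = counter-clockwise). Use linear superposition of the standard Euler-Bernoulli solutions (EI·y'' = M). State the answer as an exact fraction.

Load 1 — triangular load w₀=16 kN/m (0→w₀ over full span):
  R_A = 3w₀L/20 = 3·16·8/20 = 96/5 kN
  M_A = w₀L²/30 = 16·8²/30 = 512/15 kN·m
  R_B = 7w₀L/20 = 7·16·8/20 = 224/5 kN
  M_B = -w₀L²/20 = -16·8²/20 = -256/5 kN·m
Load 2 — uniform load w=-20 kN/m over full span:
  R_A = wL/2 = (-20)·8/2 = -80 kN
  M_A = wL²/12 = (-20)·8²/12 = -320/3 kN·m
  R_B = wL/2 = (-20)·8/2 = -80 kN
  M_B = -wL²/12 = -(-20)·8²/12 = 320/3 kN·m
Load 3 — applied couple M₀=3 kN·m at a=24/5 m (b=L-a=16/5):
  R_A = 6M₀ab/L³ = 6·3·(24/5)·(16/5)/8³ = 27/50 kN
  M_A = M₀b(2a-b)/L² = 3·(16/5)·(2·(24/5)-(16/5))/8² = 24/25 kN·m
  R_B = -6M₀ab/L³ = -6·3·(24/5)·(16/5)/8³ = -27/50 kN
  M_B = M₀a(2b-a)/L² = 3·(24/5)·(2·(16/5)-(24/5))/8² = 9/25 kN·m
Load 4 — applied couple M₀=11 kN·m at a=16/3 m (b=L-a=8/3):
  R_A = 6M₀ab/L³ = 6·11·(16/3)·(8/3)/8³ = 11/6 kN
  M_A = M₀b(2a-b)/L² = 11·(8/3)·(2·(16/3)-(8/3))/8² = 11/3 kN·m
  R_B = -6M₀ab/L³ = -6·11·(16/3)·(8/3)/8³ = -11/6 kN
  M_B = M₀a(2b-a)/L² = 11·(16/3)·(2·(8/3)-(16/3))/8² = 0 kN·m
Superposition: R_A = -4382/75 kN, M_A = -5093/75 kN·m, R_B = -2818/75 kN, M_B = 4187/75 kN·m

R_A = -4382/75 kN, M_A = -5093/75 kN·m, R_B = -2818/75 kN, M_B = 4187/75 kN·m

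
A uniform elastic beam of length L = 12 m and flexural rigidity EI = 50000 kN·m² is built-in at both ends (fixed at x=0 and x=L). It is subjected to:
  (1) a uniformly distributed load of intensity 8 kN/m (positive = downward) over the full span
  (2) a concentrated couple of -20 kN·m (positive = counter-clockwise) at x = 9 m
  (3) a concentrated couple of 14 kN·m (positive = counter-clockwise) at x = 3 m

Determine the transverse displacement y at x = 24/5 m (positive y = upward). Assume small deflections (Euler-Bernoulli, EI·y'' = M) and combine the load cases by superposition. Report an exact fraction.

y(24/5) = -205587/31250000 m

Load 1 — uniform load w=8 kN/m over full span:
  y_1 = -wx²(L-x)²/(24EI) = -8·(24/5)²·(12-(24/5))²/(24·50000) = -15552/1953125 m
Load 2 — applied couple M₀=-20 kN·m at a=9 m (b=L-a=3):
  y_2 = (R_Ax³/6 - M_Ax²/2)/EI  [x≤a] with R_A=-15/8, M_A=-25/4 = ((-15/8)·(24/5)³/6 - (-25/4)·(24/5)²/2)/50000 = 117/156250 m
Load 3 — applied couple M₀=14 kN·m at a=3 m (b=L-a=9):
  y_3 = (R_Ax³/6 - M_Ax²/2 - M₀(x-a)²/2)/EI  [x>a] with R_A=21/16, M_A=-21/8 = ((21/16)·(24/5)³/6 - (-21/8)·(24/5)²/2 - 14·((24/5)-3)²/2)/50000 = 3969/6250000 m
Superposition: y = Σ y_i = -205587/31250000 m ≈ -0.006579 m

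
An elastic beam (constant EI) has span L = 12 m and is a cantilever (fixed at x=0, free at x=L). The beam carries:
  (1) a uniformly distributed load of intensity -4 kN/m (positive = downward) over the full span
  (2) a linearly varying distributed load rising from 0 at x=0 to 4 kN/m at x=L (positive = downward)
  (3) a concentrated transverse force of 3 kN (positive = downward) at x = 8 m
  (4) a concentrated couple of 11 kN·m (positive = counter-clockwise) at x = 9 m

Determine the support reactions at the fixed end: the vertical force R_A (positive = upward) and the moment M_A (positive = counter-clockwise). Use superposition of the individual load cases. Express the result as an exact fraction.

R_A = -21 kN, M_A = -83 kN·m

Load 1 — uniform load w=-4 kN/m over full span:
  R_A = wL = (-4)·12 = -48 kN
  M_A = wL²/2 = (-4)·12²/2 = -288 kN·m
Load 2 — triangular load w₀=4 kN/m (0→w₀ over full span):
  R_A = w₀L/2 = 4·12/2 = 24 kN
  M_A = w₀L²/3 = 4·12²/3 = 192 kN·m
Load 3 — point force P=3 kN at a=8 m (b=L-a=4):
  R_A = P = 3 kN
  M_A = Pa = 3·8 = 24 kN·m
Load 4 — applied couple M₀=11 kN·m at a=9 m (b=L-a=3):
  R_A = 0 kN
  M_A = -M₀ = -11 kN·m
Superposition: R_A = -21 kN, M_A = -83 kN·m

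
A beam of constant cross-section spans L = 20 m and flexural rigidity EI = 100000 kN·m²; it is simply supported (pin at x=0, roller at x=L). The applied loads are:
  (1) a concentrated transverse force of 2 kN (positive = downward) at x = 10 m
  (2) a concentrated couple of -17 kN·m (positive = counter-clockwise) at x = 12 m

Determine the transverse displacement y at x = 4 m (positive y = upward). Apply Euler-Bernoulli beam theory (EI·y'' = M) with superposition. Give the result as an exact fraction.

Load 1 — point force P=2 kN at a=10 m (b=L-a=10):
  y_1 = -Pbx(L²-b²-x²)/(6LEI)  [x≤a] = -2·10·4·(20²-10²-4²)/(6·20·100000) = -71/37500 m
Load 2 — applied couple M₀=-17 kN·m at a=12 m (b=L-a=8):
  y_2 = (M₀x³/(6L)+C₁x)/EI  [x≤a] with C₁=M₀(3b²-L²)/(6L)=442/15 = ((-17)·4³/(6·20)+(442/15)·4)/100000 = 17/15625 m
Superposition: y = Σ y_i = -151/187500 m ≈ -0.000805 m

y(4) = -151/187500 m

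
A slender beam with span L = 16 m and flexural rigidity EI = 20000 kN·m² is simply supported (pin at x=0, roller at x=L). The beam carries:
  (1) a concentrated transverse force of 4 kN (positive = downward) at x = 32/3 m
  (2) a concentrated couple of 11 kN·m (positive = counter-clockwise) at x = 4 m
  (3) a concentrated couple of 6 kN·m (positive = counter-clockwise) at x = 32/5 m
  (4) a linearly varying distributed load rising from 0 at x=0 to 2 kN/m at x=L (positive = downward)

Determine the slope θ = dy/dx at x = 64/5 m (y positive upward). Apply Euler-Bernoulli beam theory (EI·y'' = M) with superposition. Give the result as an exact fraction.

θ(64/5) = 16265899/2025000000 rad

Load 1 — point force P=4 kN at a=32/3 m (b=L-a=16/3):
  θ_1 = -Pa(2L²-6Lx+3x²+a²)/(6LEI)  [x>a] = -4·(32/3)·(2·16²-6·16·(64/5)+3·(64/5)²+(32/3)²)/(6·16·20000) = 3136/1265625 rad
Load 2 — applied couple M₀=11 kN·m at a=4 m (b=L-a=12):
  θ_2 = (M₀x²/(2L)-M₀(x-a)+C₁)/EI  [x>a] with C₁=M₀(3b²-L²)/(6L)=121/6 = (11·(64/5)²/(2·16)-11·((64/5)-4)+(121/6))/20000 = -3047/3000000 rad
Load 3 — applied couple M₀=6 kN·m at a=32/5 m (b=L-a=48/5):
  θ_3 = (M₀x²/(2L)-M₀(x-a)+C₁)/EI  [x>a] with C₁=M₀(3b²-L²)/(6L)=32/25 = (6·(64/5)²/(2·16)-6·((64/5)-(32/5))+(32/25))/20000 = -1/3125 rad
Load 4 — triangular load w₀=2 kN/m (0→w₀ over full span):
  θ_4 = -w₀(7L⁴-30L²x²+15x⁴)/(360LEI) = -2·(7·16⁴-30·16²·(64/5)²+15·(64/5)⁴)/(360·16·20000) = 24224/3515625 rad
Superposition: θ = Σ θ_i = 16265899/2025000000 rad ≈ 0.008033 rad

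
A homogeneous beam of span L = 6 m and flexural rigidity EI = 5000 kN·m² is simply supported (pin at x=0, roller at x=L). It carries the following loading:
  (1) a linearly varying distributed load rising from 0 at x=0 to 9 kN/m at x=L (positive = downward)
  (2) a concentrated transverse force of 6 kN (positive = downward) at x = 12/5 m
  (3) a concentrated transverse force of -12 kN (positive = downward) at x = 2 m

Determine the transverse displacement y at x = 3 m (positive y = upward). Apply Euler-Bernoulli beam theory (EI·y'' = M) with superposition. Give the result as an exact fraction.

y(3) = -110851/10000000 m

Load 1 — triangular load w₀=9 kN/m (0→w₀ over full span):
  y_1 = -w₀x(7L⁴-10L²x²+3x⁴)/(360LEI) = -9·3·(7·6⁴-10·6²·3²+3·3⁴)/(360·6·5000) = -243/16000 m
Load 2 — point force P=6 kN at a=12/5 m (b=L-a=18/5):
  y_2 = -Pa(L-x)(2Lx-a²-x²)/(6LEI)  [x>a] = -6·(12/5)·(6-3)·(2·6·3-(12/5)²-3²)/(6·6·5000) = -1593/312500 m
Load 3 — point force P=-12 kN at a=2 m (b=L-a=4):
  y_3 = -Pa(L-x)(2Lx-a²-x²)/(6LEI)  [x>a] = -(-12)·2·(6-3)·(2·6·3-2²-3²)/(6·6·5000) = 23/2500 m
Superposition: y = Σ y_i = -110851/10000000 m ≈ -0.011085 m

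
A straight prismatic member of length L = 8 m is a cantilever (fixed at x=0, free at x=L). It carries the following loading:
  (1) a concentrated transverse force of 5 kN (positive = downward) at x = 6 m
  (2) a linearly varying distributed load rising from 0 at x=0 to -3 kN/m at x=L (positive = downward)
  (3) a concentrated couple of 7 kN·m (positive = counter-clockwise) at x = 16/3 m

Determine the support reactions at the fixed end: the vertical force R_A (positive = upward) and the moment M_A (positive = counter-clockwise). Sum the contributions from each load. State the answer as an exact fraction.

R_A = -7 kN, M_A = -41 kN·m

Load 1 — point force P=5 kN at a=6 m (b=L-a=2):
  R_A = P = 5 kN
  M_A = Pa = 5·6 = 30 kN·m
Load 2 — triangular load w₀=-3 kN/m (0→w₀ over full span):
  R_A = w₀L/2 = (-3)·8/2 = -12 kN
  M_A = w₀L²/3 = (-3)·8²/3 = -64 kN·m
Load 3 — applied couple M₀=7 kN·m at a=16/3 m (b=L-a=8/3):
  R_A = 0 kN
  M_A = -M₀ = -7 kN·m
Superposition: R_A = -7 kN, M_A = -41 kN·m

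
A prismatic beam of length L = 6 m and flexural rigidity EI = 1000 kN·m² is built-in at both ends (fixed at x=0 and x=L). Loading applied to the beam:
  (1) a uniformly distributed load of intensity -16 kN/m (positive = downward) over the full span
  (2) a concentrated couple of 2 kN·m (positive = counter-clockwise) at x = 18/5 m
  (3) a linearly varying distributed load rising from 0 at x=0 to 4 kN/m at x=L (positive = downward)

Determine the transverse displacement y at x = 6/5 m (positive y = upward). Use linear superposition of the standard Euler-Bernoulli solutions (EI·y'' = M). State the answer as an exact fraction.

Load 1 — uniform load w=-16 kN/m over full span:
  y_1 = -wx²(L-x)²/(24EI) = -(-16)·(6/5)²·(6-(6/5))²/(24·1000) = 1728/78125 m
Load 2 — applied couple M₀=2 kN·m at a=18/5 m (b=L-a=12/5):
  y_2 = (R_Ax³/6 - M_Ax²/2)/EI  [x≤a] with R_A=12/25, M_A=16/25 = ((12/25)·(6/5)³/6 - (16/25)·(6/5)²/2)/1000 = -126/390625 m
Load 3 — triangular load w₀=4 kN/m (0→w₀ over full span):
  y_3 = -w₀x²(L-x)²(x+2L)/(120LEI) = -4·(6/5)²·(6-(6/5))²·((6/5)+2·6)/(120·6·1000) = -4752/1953125 m
Superposition: y = Σ y_i = 37818/1953125 m ≈ 0.019363 m

y(6/5) = 37818/1953125 m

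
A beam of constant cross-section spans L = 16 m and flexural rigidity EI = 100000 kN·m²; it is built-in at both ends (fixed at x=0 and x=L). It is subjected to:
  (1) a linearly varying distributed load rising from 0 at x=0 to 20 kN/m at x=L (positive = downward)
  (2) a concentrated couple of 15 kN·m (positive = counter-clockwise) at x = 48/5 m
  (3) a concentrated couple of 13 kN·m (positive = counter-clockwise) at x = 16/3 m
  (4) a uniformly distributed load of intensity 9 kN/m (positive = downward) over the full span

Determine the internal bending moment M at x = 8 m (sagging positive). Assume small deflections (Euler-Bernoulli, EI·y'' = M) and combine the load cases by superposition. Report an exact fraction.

Load 1 — triangular load w₀=20 kN/m (0→w₀ over full span):
  M_1 = 3w₀Lx/20 - w₀L²/30 - w₀x³/(6L) = 3·20·16·8/20 - 20·16²/30 - 20·8³/(6·16) = 320/3 kN·m
Load 2 — applied couple M₀=15 kN·m at a=48/5 m (b=L-a=32/5):
  M_2 = R_Ax - M_A  [x≤a] with R_A=27/20, M_A=24/5 = (27/20)·8 - (24/5) = 6 kN·m
Load 3 — applied couple M₀=13 kN·m at a=16/3 m (b=L-a=32/3):
  M_3 = R_Ax - M_A - M₀  [x>a] with R_A=13/12, M_A=0 = (13/12)·8 - 0 - 13 = -13/3 kN·m
Load 4 — uniform load w=9 kN/m over full span:
  M_4 = wLx/2 - wL²/12 - wx²/2 = 9·16·8/2 - 9·16²/12 - 9·8²/2 = 96 kN·m
Superposition: M = Σ M_i = 613/3 kN·m ≈ 204.333333 kN·m

M(8) = 613/3 kN·m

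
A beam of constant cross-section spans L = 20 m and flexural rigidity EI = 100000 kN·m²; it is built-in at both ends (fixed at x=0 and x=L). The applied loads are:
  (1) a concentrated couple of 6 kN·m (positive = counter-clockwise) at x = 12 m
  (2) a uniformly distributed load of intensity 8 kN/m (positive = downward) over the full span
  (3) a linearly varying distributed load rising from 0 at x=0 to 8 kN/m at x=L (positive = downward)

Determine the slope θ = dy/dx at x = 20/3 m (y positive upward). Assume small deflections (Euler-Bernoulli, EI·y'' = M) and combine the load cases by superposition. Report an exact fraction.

θ(20/3) = -46243/7593750 rad

Load 1 — applied couple M₀=6 kN·m at a=12 m (b=L-a=8):
  θ_1 = (R_Ax²/2 - M_Ax)/EI  [x≤a] with R_A=54/125, M_A=48/25 = ((54/125)·(20/3)²/2 - (48/25)·(20/3))/100000 = -1/31250 rad
Load 2 — uniform load w=8 kN/m over full span:
  θ_2 = -wx(L-x)(L-2x)/(12EI) = -8·(20/3)·(20-(20/3))·(20-2·(20/3))/(12·100000) = -8/2025 rad
Load 3 — triangular load w₀=8 kN/m (0→w₀ over full span):
  θ_3 = -w₀(2x(L-x)(L-2x)(x+2L)+x²(L-x)²)/(120LEI) = -8·(2·(20/3)·(20-(20/3))·(20-2·(20/3))·((20/3)+2·20)+(20/3)²·(20-(20/3))²)/(120·20·100000) = -64/30375 rad
Superposition: θ = Σ θ_i = -46243/7593750 rad ≈ -0.006090 rad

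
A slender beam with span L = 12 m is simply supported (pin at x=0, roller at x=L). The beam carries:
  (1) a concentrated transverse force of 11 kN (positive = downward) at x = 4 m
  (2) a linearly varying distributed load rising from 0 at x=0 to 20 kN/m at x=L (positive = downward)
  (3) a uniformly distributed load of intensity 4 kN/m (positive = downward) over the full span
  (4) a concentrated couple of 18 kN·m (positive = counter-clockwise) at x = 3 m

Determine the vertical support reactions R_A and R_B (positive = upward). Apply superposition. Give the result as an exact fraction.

R_A = 437/6 kN, R_B = 637/6 kN

Load 1 — point force P=11 kN at a=4 m (b=L-a=8):
  R_A = Pb/L = 11·8/12 = 22/3 kN
  R_B = Pa/L = 11·4/12 = 11/3 kN
Load 2 — triangular load w₀=20 kN/m (0→w₀ over full span):
  R_A = w₀L/6 = 20·12/6 = 40 kN
  R_B = w₀L/3 = 20·12/3 = 80 kN
Load 3 — uniform load w=4 kN/m over full span:
  R_A = wL/2 = 4·12/2 = 24 kN
  R_B = wL/2 = 4·12/2 = 24 kN
Load 4 — applied couple M₀=18 kN·m at a=3 m (b=L-a=9):
  R_A = M₀/L = 18/12 = 3/2 kN
  R_B = -M₀/L = -18/12 = -3/2 kN
Superposition: R_A = 437/6 kN, R_B = 637/6 kN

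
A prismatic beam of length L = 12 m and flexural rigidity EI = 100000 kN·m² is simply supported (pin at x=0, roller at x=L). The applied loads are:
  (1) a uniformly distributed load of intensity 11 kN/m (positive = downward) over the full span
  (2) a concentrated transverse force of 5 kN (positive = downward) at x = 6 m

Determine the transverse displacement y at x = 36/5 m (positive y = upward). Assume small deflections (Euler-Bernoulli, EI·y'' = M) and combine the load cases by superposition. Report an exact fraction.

y(36/5) = -234243/7812500 m

Load 1 — uniform load w=11 kN/m over full span:
  y_1 = -wx(L³-2Lx²+x³)/(24EI) = -11·(36/5)·(12³-2·12·(36/5)²+(36/5)³)/(24·100000) = -55242/1953125 m
Load 2 — point force P=5 kN at a=6 m (b=L-a=6):
  y_2 = -Pa(L-x)(2Lx-a²-x²)/(6LEI)  [x>a] = -5·6·(12-(36/5))·(2·12·(36/5)-6²-(36/5)²)/(6·12·100000) = -531/312500 m
Superposition: y = Σ y_i = -234243/7812500 m ≈ -0.029983 m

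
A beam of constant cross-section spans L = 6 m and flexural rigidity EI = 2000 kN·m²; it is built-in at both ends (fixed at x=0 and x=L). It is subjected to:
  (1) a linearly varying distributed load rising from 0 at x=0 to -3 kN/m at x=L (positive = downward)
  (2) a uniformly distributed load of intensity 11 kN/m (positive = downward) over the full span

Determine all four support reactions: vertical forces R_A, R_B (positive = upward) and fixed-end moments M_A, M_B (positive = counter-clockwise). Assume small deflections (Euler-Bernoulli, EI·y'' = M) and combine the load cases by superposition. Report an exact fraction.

R_A = 303/10 kN, M_A = 147/5 kN·m, R_B = 267/10 kN, M_B = -138/5 kN·m

Load 1 — triangular load w₀=-3 kN/m (0→w₀ over full span):
  R_A = 3w₀L/20 = 3·(-3)·6/20 = -27/10 kN
  M_A = w₀L²/30 = (-3)·6²/30 = -18/5 kN·m
  R_B = 7w₀L/20 = 7·(-3)·6/20 = -63/10 kN
  M_B = -w₀L²/20 = -(-3)·6²/20 = 27/5 kN·m
Load 2 — uniform load w=11 kN/m over full span:
  R_A = wL/2 = 11·6/2 = 33 kN
  M_A = wL²/12 = 11·6²/12 = 33 kN·m
  R_B = wL/2 = 11·6/2 = 33 kN
  M_B = -wL²/12 = -11·6²/12 = -33 kN·m
Superposition: R_A = 303/10 kN, M_A = 147/5 kN·m, R_B = 267/10 kN, M_B = -138/5 kN·m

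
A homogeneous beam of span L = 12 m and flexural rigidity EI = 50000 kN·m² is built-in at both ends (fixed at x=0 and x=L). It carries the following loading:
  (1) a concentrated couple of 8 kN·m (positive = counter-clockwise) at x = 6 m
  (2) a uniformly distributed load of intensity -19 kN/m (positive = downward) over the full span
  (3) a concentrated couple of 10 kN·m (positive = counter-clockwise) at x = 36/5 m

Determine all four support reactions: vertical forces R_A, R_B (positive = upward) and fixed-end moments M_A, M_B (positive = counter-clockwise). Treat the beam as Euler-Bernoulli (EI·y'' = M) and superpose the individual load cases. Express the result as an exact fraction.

R_A = -559/5 kN, M_A = -1114/5 kN·m, R_B = -581/5 kN, M_B = 1156/5 kN·m

Load 1 — applied couple M₀=8 kN·m at a=6 m (b=L-a=6):
  R_A = 6M₀ab/L³ = 6·8·6·6/12³ = 1 kN
  M_A = M₀b(2a-b)/L² = 8·6·(2·6-6)/12² = 2 kN·m
  R_B = -6M₀ab/L³ = -6·8·6·6/12³ = -1 kN
  M_B = M₀a(2b-a)/L² = 8·6·(2·6-6)/12² = 2 kN·m
Load 2 — uniform load w=-19 kN/m over full span:
  R_A = wL/2 = (-19)·12/2 = -114 kN
  M_A = wL²/12 = (-19)·12²/12 = -228 kN·m
  R_B = wL/2 = (-19)·12/2 = -114 kN
  M_B = -wL²/12 = -(-19)·12²/12 = 228 kN·m
Load 3 — applied couple M₀=10 kN·m at a=36/5 m (b=L-a=24/5):
  R_A = 6M₀ab/L³ = 6·10·(36/5)·(24/5)/12³ = 6/5 kN
  M_A = M₀b(2a-b)/L² = 10·(24/5)·(2·(36/5)-(24/5))/12² = 16/5 kN·m
  R_B = -6M₀ab/L³ = -6·10·(36/5)·(24/5)/12³ = -6/5 kN
  M_B = M₀a(2b-a)/L² = 10·(36/5)·(2·(24/5)-(36/5))/12² = 6/5 kN·m
Superposition: R_A = -559/5 kN, M_A = -1114/5 kN·m, R_B = -581/5 kN, M_B = 1156/5 kN·m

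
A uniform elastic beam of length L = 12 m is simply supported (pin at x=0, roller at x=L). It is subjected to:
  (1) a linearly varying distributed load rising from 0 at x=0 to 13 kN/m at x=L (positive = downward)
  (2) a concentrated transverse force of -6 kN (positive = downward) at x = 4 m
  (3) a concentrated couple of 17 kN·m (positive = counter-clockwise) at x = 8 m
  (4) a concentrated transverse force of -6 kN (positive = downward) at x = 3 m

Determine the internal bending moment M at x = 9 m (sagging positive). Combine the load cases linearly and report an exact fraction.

Load 1 — triangular load w₀=13 kN/m (0→w₀ over full span):
  M_1 = w₀Lx/6 - w₀x³/(6L) = 13·12·9/6 - 13·9³/(6·12) = 819/8 kN·m
Load 2 — point force P=-6 kN at a=4 m (b=L-a=8):
  M_2 = Pa(L-x)/L  [x>a] = (-6)·4·(12-9)/12 = -6 kN·m
Load 3 — applied couple M₀=17 kN·m at a=8 m (b=L-a=4):
  M_3 = M₀x/L - M₀  [x>a] = 17·9/12 - 17 = -17/4 kN·m
Load 4 — point force P=-6 kN at a=3 m (b=L-a=9):
  M_4 = Pa(L-x)/L  [x>a] = (-6)·3·(12-9)/12 = -9/2 kN·m
Superposition: M = Σ M_i = 701/8 kN·m ≈ 87.625000 kN·m

M(9) = 701/8 kN·m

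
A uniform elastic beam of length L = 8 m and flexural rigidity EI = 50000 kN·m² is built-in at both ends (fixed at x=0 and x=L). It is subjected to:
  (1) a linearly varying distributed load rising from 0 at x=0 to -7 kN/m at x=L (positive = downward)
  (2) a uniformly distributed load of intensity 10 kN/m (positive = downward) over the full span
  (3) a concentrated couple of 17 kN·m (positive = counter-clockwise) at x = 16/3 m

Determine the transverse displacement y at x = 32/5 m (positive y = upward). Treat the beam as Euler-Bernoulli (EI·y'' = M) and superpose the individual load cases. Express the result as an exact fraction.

Load 1 — triangular load w₀=-7 kN/m (0→w₀ over full span):
  y_1 = -w₀x²(L-x)²(x+2L)/(120LEI) = -(-7)·(32/5)²·(8-(32/5))²·((32/5)+2·8)/(120·8·50000) = 50176/146484375 m
Load 2 — uniform load w=10 kN/m over full span:
  y_2 = -wx²(L-x)²/(24EI) = -10·(32/5)²·(8-(32/5))²/(24·50000) = -1024/1171875 m
Load 3 — applied couple M₀=17 kN·m at a=16/3 m (b=L-a=8/3):
  y_3 = (R_Ax³/6 - M_Ax²/2 - M₀(x-a)²/2)/EI  [x>a] with R_A=17/6, M_A=17/3 = ((17/6)·(32/5)³/6 - (17/3)·(32/5)²/2 - 17·((32/5)-(16/3))²/2)/50000 = -136/3515625 m
Superposition: y = Σ y_i = -250472/439453125 m ≈ -0.000570 m

y(32/5) = -250472/439453125 m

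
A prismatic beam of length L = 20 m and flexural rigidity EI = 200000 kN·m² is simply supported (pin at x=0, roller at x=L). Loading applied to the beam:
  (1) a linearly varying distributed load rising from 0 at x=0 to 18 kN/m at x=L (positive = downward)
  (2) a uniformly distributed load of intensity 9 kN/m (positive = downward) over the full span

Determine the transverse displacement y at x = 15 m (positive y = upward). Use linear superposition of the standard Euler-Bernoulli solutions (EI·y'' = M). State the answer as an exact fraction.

y(15) = -699/5120 m

Load 1 — triangular load w₀=18 kN/m (0→w₀ over full span):
  y_1 = -w₀x(7L⁴-10L²x²+3x⁴)/(360LEI) = -18·15·(7·20⁴-10·20²·15²+3·15⁴)/(360·20·200000) = -357/5120 m
Load 2 — uniform load w=9 kN/m over full span:
  y_2 = -wx(L³-2Lx²+x³)/(24EI) = -9·15·(20³-2·20·15²+15³)/(24·200000) = -171/2560 m
Superposition: y = Σ y_i = -699/5120 m ≈ -0.136523 m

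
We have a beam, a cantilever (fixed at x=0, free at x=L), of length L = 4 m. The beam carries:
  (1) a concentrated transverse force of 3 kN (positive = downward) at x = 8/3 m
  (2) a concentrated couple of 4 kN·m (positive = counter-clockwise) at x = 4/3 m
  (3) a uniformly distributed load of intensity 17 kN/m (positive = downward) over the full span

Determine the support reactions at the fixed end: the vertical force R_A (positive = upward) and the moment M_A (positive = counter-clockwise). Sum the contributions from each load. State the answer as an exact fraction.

Load 1 — point force P=3 kN at a=8/3 m (b=L-a=4/3):
  R_A = P = 3 kN
  M_A = Pa = 3·(8/3) = 8 kN·m
Load 2 — applied couple M₀=4 kN·m at a=4/3 m (b=L-a=8/3):
  R_A = 0 kN
  M_A = -M₀ = -4 kN·m
Load 3 — uniform load w=17 kN/m over full span:
  R_A = wL = 17·4 = 68 kN
  M_A = wL²/2 = 17·4²/2 = 136 kN·m
Superposition: R_A = 71 kN, M_A = 140 kN·m

R_A = 71 kN, M_A = 140 kN·m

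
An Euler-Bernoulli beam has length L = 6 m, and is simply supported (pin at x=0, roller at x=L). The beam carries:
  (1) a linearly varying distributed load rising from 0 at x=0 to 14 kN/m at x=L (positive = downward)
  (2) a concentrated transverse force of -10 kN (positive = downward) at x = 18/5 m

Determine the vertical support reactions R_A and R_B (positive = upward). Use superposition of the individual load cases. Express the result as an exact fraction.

Load 1 — triangular load w₀=14 kN/m (0→w₀ over full span):
  R_A = w₀L/6 = 14·6/6 = 14 kN
  R_B = w₀L/3 = 14·6/3 = 28 kN
Load 2 — point force P=-10 kN at a=18/5 m (b=L-a=12/5):
  R_A = Pb/L = (-10)·(12/5)/6 = -4 kN
  R_B = Pa/L = (-10)·(18/5)/6 = -6 kN
Superposition: R_A = 10 kN, R_B = 22 kN

R_A = 10 kN, R_B = 22 kN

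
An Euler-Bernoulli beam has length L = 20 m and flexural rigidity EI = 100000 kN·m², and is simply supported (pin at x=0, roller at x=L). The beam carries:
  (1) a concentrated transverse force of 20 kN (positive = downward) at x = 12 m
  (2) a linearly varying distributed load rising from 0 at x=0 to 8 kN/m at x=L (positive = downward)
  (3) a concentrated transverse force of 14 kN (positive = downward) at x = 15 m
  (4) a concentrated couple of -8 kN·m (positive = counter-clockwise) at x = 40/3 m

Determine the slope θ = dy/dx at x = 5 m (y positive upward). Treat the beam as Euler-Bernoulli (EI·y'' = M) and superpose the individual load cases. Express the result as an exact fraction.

θ(5) = -5727/400000 rad

Load 1 — point force P=20 kN at a=12 m (b=L-a=8):
  θ_1 = -Pb(L²-b²-3x²)/(6LEI)  [x≤a] = -20·8·(20²-8²-3·5²)/(6·20·100000) = -87/25000 rad
Load 2 — triangular load w₀=8 kN/m (0→w₀ over full span):
  θ_2 = -w₀(7L⁴-30L²x²+15x⁴)/(360LEI) = -8·(7·20⁴-30·20²·5²+15·5⁴)/(360·20·100000) = -1327/144000 rad
Load 3 — point force P=14 kN at a=15 m (b=L-a=5):
  θ_3 = -Pb(L²-b²-3x²)/(6LEI)  [x≤a] = -14·5·(20²-5²-3·5²)/(6·20·100000) = -7/4000 rad
Load 4 — applied couple M₀=-8 kN·m at a=40/3 m (b=L-a=20/3):
  θ_4 = (M₀x²/(2L)+C₁)/EI  [x≤a] with C₁=M₀(3b²-L²)/(6L)=160/9 = ((-8)·5²/(2·20)+(160/9))/100000 = 23/180000 rad
Superposition: θ = Σ θ_i = -5727/400000 rad ≈ -0.014318 rad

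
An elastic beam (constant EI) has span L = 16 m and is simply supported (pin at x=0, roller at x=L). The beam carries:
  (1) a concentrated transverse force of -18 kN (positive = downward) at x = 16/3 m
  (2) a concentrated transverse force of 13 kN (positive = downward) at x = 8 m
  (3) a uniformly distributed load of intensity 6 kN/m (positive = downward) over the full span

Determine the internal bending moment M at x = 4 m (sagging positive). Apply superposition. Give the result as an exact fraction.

M(4) = 122 kN·m

Load 1 — point force P=-18 kN at a=16/3 m (b=L-a=32/3):
  M_1 = Pbx/L  [x≤a] = (-18)·(32/3)·4/16 = -48 kN·m
Load 2 — point force P=13 kN at a=8 m (b=L-a=8):
  M_2 = Pbx/L  [x≤a] = 13·8·4/16 = 26 kN·m
Load 3 — uniform load w=6 kN/m over full span:
  M_3 = wx(L-x)/2 = 6·4·(16-4)/2 = 144 kN·m
Superposition: M = Σ M_i = 122 kN·m ≈ 122.000000 kN·m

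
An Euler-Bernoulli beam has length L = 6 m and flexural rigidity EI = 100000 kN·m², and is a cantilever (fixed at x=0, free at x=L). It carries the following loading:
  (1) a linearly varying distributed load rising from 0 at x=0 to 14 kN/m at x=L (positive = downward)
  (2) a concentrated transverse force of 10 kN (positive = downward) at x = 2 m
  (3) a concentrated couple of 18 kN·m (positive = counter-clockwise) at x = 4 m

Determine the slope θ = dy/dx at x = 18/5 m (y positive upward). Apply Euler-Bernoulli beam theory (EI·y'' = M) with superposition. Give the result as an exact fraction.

Load 1 — triangular load w₀=14 kN/m (0→w₀ over full span):
  θ_1 = (w₀Lx²/4-w₀L²x/3-w₀x⁴/(24L))/EI = (14·6·(18/5)²/4-14·6²·(18/5)/3-14·(18/5)⁴/(24·6))/100000 = -109053/31250000 rad
Load 2 — point force P=10 kN at a=2 m (b=L-a=4):
  θ_2 = -Pa²/(2EI)  [x>a] = -10·2²/(2·100000) = -1/5000 rad
Load 3 — applied couple M₀=18 kN·m at a=4 m (b=L-a=2):
  θ_3 = M₀x/EI  [x≤a] = 18·(18/5)/100000 = 81/125000 rad
Superposition: θ = Σ θ_i = -95053/31250000 rad ≈ -0.003042 rad

θ(18/5) = -95053/31250000 rad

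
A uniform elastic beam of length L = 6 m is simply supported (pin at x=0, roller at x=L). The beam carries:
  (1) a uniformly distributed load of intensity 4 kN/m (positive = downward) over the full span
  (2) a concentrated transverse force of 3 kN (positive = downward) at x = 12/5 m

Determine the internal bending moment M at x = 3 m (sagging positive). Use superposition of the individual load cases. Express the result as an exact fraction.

Load 1 — uniform load w=4 kN/m over full span:
  M_1 = wx(L-x)/2 = 4·3·(6-3)/2 = 18 kN·m
Load 2 — point force P=3 kN at a=12/5 m (b=L-a=18/5):
  M_2 = Pa(L-x)/L  [x>a] = 3·(12/5)·(6-3)/6 = 18/5 kN·m
Superposition: M = Σ M_i = 108/5 kN·m ≈ 21.600000 kN·m

M(3) = 108/5 kN·m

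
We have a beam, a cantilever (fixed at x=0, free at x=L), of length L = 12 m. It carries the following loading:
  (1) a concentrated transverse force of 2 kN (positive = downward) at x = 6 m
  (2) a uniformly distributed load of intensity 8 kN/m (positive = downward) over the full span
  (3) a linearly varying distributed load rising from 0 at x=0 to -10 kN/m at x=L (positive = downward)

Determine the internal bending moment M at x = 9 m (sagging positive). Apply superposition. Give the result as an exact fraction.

M(9) = 21/4 kN·m

Load 1 — point force P=2 kN at a=6 m (b=L-a=6):
  M_1 = 0  [x>a] = 0 kN·m
Load 2 — uniform load w=8 kN/m over full span:
  M_2 = -w(L-x)²/2 = -8·(12-9)²/2 = -36 kN·m
Load 3 — triangular load w₀=-10 kN/m (0→w₀ over full span):
  M_3 = w₀Lx/2 - w₀L²/3 - w₀x³/(6L) = (-10)·12·9/2 - (-10)·12²/3 - (-10)·9³/(6·12) = 165/4 kN·m
Superposition: M = Σ M_i = 21/4 kN·m ≈ 5.250000 kN·m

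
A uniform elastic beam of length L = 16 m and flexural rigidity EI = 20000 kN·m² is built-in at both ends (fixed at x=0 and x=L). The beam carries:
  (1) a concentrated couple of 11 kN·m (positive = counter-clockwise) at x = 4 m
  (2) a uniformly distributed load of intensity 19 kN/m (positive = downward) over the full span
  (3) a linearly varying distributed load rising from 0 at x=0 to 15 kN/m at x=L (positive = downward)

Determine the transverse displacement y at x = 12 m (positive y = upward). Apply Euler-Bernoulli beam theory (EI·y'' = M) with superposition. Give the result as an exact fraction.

y(12) = -10387/80000 m

Load 1 — applied couple M₀=11 kN·m at a=4 m (b=L-a=12):
  y_1 = (R_Ax³/6 - M_Ax²/2 - M₀(x-a)²/2)/EI  [x>a] with R_A=99/128, M_A=-33/16 = ((99/128)·12³/6 - (-33/16)·12²/2 - 11·(12-4)²/2)/20000 = 77/80000 m
Load 2 — uniform load w=19 kN/m over full span:
  y_2 = -wx²(L-x)²/(24EI) = -19·12²·(16-12)²/(24·20000) = -57/625 m
Load 3 — triangular load w₀=15 kN/m (0→w₀ over full span):
  y_3 = -w₀x²(L-x)²(x+2L)/(120LEI) = -15·12²·(16-12)²·(12+2·16)/(120·16·20000) = -99/2500 m
Superposition: y = Σ y_i = -10387/80000 m ≈ -0.129837 m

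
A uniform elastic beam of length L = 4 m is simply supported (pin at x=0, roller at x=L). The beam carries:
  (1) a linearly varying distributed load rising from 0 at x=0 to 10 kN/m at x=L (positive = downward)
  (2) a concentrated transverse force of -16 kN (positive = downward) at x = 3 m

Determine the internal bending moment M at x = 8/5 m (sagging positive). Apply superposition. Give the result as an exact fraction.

M(8/5) = 64/25 kN·m

Load 1 — triangular load w₀=10 kN/m (0→w₀ over full span):
  M_1 = w₀Lx/6 - w₀x³/(6L) = 10·4·(8/5)/6 - 10·(8/5)³/(6·4) = 224/25 kN·m
Load 2 — point force P=-16 kN at a=3 m (b=L-a=1):
  M_2 = Pbx/L  [x≤a] = (-16)·1·(8/5)/4 = -32/5 kN·m
Superposition: M = Σ M_i = 64/25 kN·m ≈ 2.560000 kN·m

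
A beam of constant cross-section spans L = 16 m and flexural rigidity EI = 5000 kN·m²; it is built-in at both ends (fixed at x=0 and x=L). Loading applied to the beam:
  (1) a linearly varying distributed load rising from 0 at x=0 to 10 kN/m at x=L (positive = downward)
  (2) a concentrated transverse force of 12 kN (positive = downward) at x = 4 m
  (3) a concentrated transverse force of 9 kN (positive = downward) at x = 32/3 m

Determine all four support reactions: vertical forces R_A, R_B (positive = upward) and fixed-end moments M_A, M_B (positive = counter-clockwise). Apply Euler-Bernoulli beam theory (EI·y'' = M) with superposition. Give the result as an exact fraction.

Load 1 — triangular load w₀=10 kN/m (0→w₀ over full span):
  R_A = 3w₀L/20 = 3·10·16/20 = 24 kN
  M_A = w₀L²/30 = 10·16²/30 = 256/3 kN·m
  R_B = 7w₀L/20 = 7·10·16/20 = 56 kN
  M_B = -w₀L²/20 = -10·16²/20 = -128 kN·m
Load 2 — point force P=12 kN at a=4 m (b=L-a=12):
  R_A = Pb²(3a+b)/L³ = 12·12²·(3·4+12)/16³ = 81/8 kN
  M_A = Pab²/L² = 12·4·12²/16² = 27 kN·m
  R_B = Pa²(a+3b)/L³ = 12·4²·(4+3·12)/16³ = 15/8 kN
  M_B = -Pa²b/L² = -12·4²·12/16² = -9 kN·m
Load 3 — point force P=9 kN at a=32/3 m (b=L-a=16/3):
  R_A = Pb²(3a+b)/L³ = 9·(16/3)²·(3·(32/3)+(16/3))/16³ = 7/3 kN
  M_A = Pab²/L² = 9·(32/3)·(16/3)²/16² = 32/3 kN·m
  R_B = Pa²(a+3b)/L³ = 9·(32/3)²·((32/3)+3·(16/3))/16³ = 20/3 kN
  M_B = -Pa²b/L² = -9·(32/3)²·(16/3)/16² = -64/3 kN·m
Superposition: R_A = 875/24 kN, M_A = 123 kN·m, R_B = 1549/24 kN, M_B = -475/3 kN·m

R_A = 875/24 kN, M_A = 123 kN·m, R_B = 1549/24 kN, M_B = -475/3 kN·m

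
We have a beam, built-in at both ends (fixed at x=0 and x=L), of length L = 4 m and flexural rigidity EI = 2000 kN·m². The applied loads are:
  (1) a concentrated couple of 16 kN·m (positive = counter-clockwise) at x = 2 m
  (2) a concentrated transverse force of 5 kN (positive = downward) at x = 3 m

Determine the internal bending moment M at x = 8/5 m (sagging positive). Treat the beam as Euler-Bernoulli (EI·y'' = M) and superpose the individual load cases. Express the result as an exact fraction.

M(8/5) = 473/80 kN·m

Load 1 — applied couple M₀=16 kN·m at a=2 m (b=L-a=2):
  M_1 = R_Ax - M_A  [x≤a] with R_A=6, M_A=4 = 6·(8/5) - 4 = 28/5 kN·m
Load 2 — point force P=5 kN at a=3 m (b=L-a=1):
  M_2 = Pb²(3a+b)x/L³ - Pab²/L²  [x≤a] = 5·1²·(3·3+1)·(8/5)/4³ - 5·3·1²/4² = 5/16 kN·m
Superposition: M = Σ M_i = 473/80 kN·m ≈ 5.912500 kN·m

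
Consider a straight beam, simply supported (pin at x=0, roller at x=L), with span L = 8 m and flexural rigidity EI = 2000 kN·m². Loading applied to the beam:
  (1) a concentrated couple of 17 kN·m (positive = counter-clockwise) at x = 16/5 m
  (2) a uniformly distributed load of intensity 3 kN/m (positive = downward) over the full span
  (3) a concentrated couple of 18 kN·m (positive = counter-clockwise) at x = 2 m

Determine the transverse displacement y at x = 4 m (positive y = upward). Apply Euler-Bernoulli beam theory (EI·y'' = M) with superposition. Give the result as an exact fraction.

y(4) = -1019/25000 m

Load 1 — applied couple M₀=17 kN·m at a=16/5 m (b=L-a=24/5):
  y_1 = (M₀x³/(6L)-M₀(x-a)²/2+C₁x)/EI  [x>a] with C₁=M₀(3b²-L²)/(6L)=136/75 = (17·4³/(6·8)-17·(4-(16/5))²/2+(136/75)·4)/2000 = 153/12500 m
Load 2 — uniform load w=3 kN/m over full span:
  y_2 = -wx(L³-2Lx²+x³)/(24EI) = -3·4·(8³-2·8·4²+4³)/(24·2000) = -2/25 m
Load 3 — applied couple M₀=18 kN·m at a=2 m (b=L-a=6):
  y_3 = (M₀x³/(6L)-M₀(x-a)²/2+C₁x)/EI  [x>a] with C₁=M₀(3b²-L²)/(6L)=33/2 = (18·4³/(6·8)-18·(4-2)²/2+(33/2)·4)/2000 = 27/1000 m
Superposition: y = Σ y_i = -1019/25000 m ≈ -0.040760 m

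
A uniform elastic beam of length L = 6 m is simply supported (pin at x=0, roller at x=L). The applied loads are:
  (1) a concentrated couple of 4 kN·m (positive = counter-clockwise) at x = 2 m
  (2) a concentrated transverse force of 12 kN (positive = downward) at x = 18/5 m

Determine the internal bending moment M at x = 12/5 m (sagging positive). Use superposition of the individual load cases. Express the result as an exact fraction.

Load 1 — applied couple M₀=4 kN·m at a=2 m (b=L-a=4):
  M_1 = M₀x/L - M₀  [x>a] = 4·(12/5)/6 - 4 = -12/5 kN·m
Load 2 — point force P=12 kN at a=18/5 m (b=L-a=12/5):
  M_2 = Pbx/L  [x≤a] = 12·(12/5)·(12/5)/6 = 288/25 kN·m
Superposition: M = Σ M_i = 228/25 kN·m ≈ 9.120000 kN·m

M(12/5) = 228/25 kN·m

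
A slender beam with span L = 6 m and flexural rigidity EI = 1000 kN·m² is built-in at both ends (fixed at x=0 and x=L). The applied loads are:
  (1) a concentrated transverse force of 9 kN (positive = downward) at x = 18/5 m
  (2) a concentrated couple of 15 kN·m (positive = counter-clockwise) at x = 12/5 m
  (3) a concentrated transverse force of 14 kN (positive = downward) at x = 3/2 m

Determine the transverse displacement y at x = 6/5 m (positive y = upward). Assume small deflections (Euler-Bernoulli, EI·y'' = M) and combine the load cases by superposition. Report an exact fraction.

Load 1 — point force P=9 kN at a=18/5 m (b=L-a=12/5):
  y_1 = -Pb²x²(3aL-(3a+b)x)/(6L³EI)  [x≤a] = -9·(12/5)²·(6/5)²·(3·(18/5)·6-(3·(18/5)+(12/5))·(6/5))/(6·6³·1000) = -5508/1953125 m
Load 2 — applied couple M₀=15 kN·m at a=12/5 m (b=L-a=18/5):
  y_2 = (R_Ax³/6 - M_Ax²/2)/EI  [x≤a] with R_A=18/5, M_A=9/5 = ((18/5)·(6/5)³/6 - (9/5)·(6/5)²/2)/1000 = -81/312500 m
Load 3 — point force P=14 kN at a=3/2 m (b=L-a=9/2):
  y_3 = -Pb²x²(3aL-(3a+b)x)/(6L³EI)  [x≤a] = -14·(9/2)²·(6/5)²·(3·(3/2)·6-(3·(3/2)+(9/2))·(6/5))/(6·6³·1000) = -5103/1000000 m
Superposition: y = Σ y_i = -1022787/125000000 m ≈ -0.008182 m

y(6/5) = -1022787/125000000 m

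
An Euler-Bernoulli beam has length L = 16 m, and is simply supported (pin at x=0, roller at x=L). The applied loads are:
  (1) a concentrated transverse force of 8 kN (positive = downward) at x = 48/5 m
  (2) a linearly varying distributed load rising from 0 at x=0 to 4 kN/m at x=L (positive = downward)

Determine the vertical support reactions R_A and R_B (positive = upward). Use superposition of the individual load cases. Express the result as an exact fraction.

Load 1 — point force P=8 kN at a=48/5 m (b=L-a=32/5):
  R_A = Pb/L = 8·(32/5)/16 = 16/5 kN
  R_B = Pa/L = 8·(48/5)/16 = 24/5 kN
Load 2 — triangular load w₀=4 kN/m (0→w₀ over full span):
  R_A = w₀L/6 = 4·16/6 = 32/3 kN
  R_B = w₀L/3 = 4·16/3 = 64/3 kN
Superposition: R_A = 208/15 kN, R_B = 392/15 kN

R_A = 208/15 kN, R_B = 392/15 kN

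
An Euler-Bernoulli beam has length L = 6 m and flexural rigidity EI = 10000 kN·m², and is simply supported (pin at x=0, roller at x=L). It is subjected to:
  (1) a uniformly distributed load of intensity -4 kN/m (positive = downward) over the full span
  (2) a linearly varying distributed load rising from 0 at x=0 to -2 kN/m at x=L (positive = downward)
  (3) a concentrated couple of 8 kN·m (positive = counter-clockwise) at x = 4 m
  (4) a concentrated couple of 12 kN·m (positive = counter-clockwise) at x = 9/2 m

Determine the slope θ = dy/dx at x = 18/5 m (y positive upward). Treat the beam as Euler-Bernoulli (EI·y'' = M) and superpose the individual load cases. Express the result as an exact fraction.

θ(18/5) = -47749/75000000 rad

Load 1 — uniform load w=-4 kN/m over full span:
  θ_1 = -w(L³-6Lx²+4x³)/(24EI) = -(-4)·(6³-6·6·(18/5)²+4·(18/5)³)/(24·10000) = -333/312500 rad
Load 2 — triangular load w₀=-2 kN/m (0→w₀ over full span):
  θ_2 = -w₀(7L⁴-30L²x²+15x⁴)/(360LEI) = -(-2)·(7·6⁴-30·6²·(18/5)²+15·(18/5)⁴)/(360·6·10000) = -87/390625 rad
Load 3 — applied couple M₀=8 kN·m at a=4 m (b=L-a=2):
  θ_3 = (M₀x²/(2L)+C₁)/EI  [x≤a] with C₁=M₀(3b²-L²)/(6L)=-16/3 = (8·(18/5)²/(2·6)+(-16/3))/10000 = 31/93750 rad
Load 4 — applied couple M₀=12 kN·m at a=9/2 m (b=L-a=3/2):
  θ_4 = (M₀x²/(2L)+C₁)/EI  [x≤a] with C₁=M₀(3b²-L²)/(6L)=-39/4 = (12·(18/5)²/(2·6)+(-39/4))/10000 = 321/1000000 rad
Superposition: θ = Σ θ_i = -47749/75000000 rad ≈ -0.000637 rad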